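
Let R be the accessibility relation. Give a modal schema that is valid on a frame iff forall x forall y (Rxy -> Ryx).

This is symmetry; the standard corresponding axiom is B: ψ → □◇ψ.
Suppose ψ→□◇ψ is valid. Take Rxy and set V(ψ)={x}. Then ψ at x, so □◇ψ at x, so ◇ψ at y, so some z with Ryz has ψ; z=x, i.e. Ryx.

ψ → □◇ψ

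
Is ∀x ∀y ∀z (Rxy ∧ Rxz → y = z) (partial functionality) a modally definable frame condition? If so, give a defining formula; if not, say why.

Yes: it is partial functionality, defined by the CD schema ◇r → □r.
Suppose ◇r→□r is valid. Take Rxy, Rxz and set V(r)={y}. Then ◇r at x, so □r at x, so r at z, i.e. z=y.

Yes, by ◇r → □r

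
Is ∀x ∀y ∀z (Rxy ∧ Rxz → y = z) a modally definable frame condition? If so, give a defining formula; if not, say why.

The condition is partial functionality. A defining modal formula is ◇r → □r.
Suppose ◇r→□r is valid. Take Rxy, Rxz and set V(r)={y}. Then ◇r at x, so □r at x, so r at z, i.e. z=y.

Yes — defined by ◇r → □r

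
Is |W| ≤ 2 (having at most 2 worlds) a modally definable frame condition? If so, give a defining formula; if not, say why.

Not definable by any modal formula

Any modally definable frame class is closed under disjoint unions.
Any modal formula valid on each of 3 disjoint one-world frames is valid on their disjoint union (validity is preserved under disjoint unions). Each one-world frame has |W|=1≤2, but the union has |W|=3.
So the class is not modally definable.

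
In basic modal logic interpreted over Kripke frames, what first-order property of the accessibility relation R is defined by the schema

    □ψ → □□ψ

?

Suppose □ψ→□□ψ is valid. Take Rxy, Ryz and set V(ψ)={w : Rxw}. Then □ψ at x, so □□ψ at x, so □ψ at y, so ψ at z, i.e. Rxz.

transitivity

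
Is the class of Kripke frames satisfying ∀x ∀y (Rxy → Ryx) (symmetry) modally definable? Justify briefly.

Yes: it is symmetry, defined by the B schema q → □◇q.

Yes — defined by q → □◇q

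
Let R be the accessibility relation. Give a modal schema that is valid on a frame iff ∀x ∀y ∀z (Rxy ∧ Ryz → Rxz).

This is transitivity; the standard corresponding axiom is 4: □ψ → □□ψ.

□ψ → □□ψ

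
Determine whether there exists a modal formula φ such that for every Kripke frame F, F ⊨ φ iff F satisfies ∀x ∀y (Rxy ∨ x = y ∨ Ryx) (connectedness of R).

No — not modally definable

Modal frame validity is preserved under disjoint unions.
Take 4 disjoint single-world reflexive frames: each is trivially connected, but their disjoint union has 4 worlds with no edge between distinct components, so it is not connected.
So no modal formula (or set of formulas) defines exactly the connected frames.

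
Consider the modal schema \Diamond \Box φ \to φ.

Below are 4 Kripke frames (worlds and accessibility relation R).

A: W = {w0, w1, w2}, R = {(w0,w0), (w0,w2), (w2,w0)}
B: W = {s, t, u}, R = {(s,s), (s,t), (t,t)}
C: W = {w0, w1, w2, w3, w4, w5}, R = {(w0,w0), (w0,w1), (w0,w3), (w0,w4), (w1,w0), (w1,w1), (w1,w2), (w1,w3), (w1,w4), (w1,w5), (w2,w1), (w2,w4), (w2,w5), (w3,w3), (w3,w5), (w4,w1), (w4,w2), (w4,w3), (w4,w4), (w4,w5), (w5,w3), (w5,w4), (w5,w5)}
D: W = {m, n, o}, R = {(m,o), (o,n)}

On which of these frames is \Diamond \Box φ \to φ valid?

A

Frame correspondent (Sahlqvist): \forall x \forall y (Rxy \to Ryx) — i.e. symmetry.
A: satisfies the condition.
B: fails — Rst but not Rts.
C: fails — Rw1w3 but not Rw3w1.
D: fails — Ron but not Rno.
Valid on: A.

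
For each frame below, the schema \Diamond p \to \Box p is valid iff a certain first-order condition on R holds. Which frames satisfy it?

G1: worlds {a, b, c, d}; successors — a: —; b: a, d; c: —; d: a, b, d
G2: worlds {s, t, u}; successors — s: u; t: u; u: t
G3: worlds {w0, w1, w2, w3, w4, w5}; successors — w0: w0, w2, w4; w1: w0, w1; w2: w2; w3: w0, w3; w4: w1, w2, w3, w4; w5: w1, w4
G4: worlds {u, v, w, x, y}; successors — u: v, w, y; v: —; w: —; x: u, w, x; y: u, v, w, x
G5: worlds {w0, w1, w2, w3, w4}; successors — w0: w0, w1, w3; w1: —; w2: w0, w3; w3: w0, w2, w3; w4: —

G2

This is the axiom for partial functionality; its first-order frame correspondent is \forall x \forall y \forall z (Rxy \wedge Rxz \to y = z).
G1: fails — b sees both a and d.
G2: holds.
G3: fails — w0 sees both w0 and w2.
G4: fails — u sees both v and w.
G5: fails — w0 sees both w0 and w1.
Valid on: G2.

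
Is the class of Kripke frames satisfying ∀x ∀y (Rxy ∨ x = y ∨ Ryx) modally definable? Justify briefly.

Any modally definable frame class is closed under disjoint unions.
Take 2 disjoint single-world reflexive frames: each is trivially connected, but their disjoint union has 2 worlds with no edge between distinct components, so it is not connected.
Hence connectedness of R is not modally definable.

No — not modally definable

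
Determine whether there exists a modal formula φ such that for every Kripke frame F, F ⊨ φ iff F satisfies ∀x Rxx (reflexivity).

The condition is reflexivity. A defining modal formula is □r → r.
Suppose □r→r is valid. At any x set V(r)={w : Rxw}. Then □r holds at x, so r holds at x, i.e. Rxx.

Yes — defined by □r → r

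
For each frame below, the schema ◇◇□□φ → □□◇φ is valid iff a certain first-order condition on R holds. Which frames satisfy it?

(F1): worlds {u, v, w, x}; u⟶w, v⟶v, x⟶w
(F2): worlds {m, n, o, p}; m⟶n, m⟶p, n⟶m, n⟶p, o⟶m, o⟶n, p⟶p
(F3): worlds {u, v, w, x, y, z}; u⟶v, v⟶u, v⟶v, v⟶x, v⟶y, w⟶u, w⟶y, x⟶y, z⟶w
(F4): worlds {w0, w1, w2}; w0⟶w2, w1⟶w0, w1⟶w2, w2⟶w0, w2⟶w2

(F1), (F2), (F4)

This is the axiom for a generalized confluence (Geach) condition; its first-order frame correspondent is ∀x ∀y ∀z ((xR²y ∧ xR²z) → ∃w (yR²w ∧ zRw)).
(F1): ✓.
(F2): ✓.
(F3): fails — uR²u, uR²y but no t with uR²t and yRt.
(F4): ✓.
Valid on: (F1), (F2), (F4).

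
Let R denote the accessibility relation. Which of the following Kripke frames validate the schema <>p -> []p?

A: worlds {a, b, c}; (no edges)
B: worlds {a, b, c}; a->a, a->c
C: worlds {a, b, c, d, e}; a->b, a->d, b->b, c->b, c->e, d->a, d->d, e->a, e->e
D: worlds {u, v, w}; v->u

Frame correspondent (Sahlqvist): forall x forall y forall z (Rxy & Rxz -> y = z) — i.e. partial functionality.
A: condition met.
B: fails — a sees both a and c.
C: fails — a sees both b and d.
D: condition met.
Valid on: A, D.

A, D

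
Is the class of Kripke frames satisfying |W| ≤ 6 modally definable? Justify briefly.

No

If a class were modally definable it would be closed under disjoint unions (Goldblatt–Thomason).
Any modal formula valid on each of 7 disjoint one-world frames is valid on their disjoint union (validity is preserved under disjoint unions). Each one-world frame has |W|=1≤6, but the union has |W|=7.
Hence having at most 6 worlds is not modally definable.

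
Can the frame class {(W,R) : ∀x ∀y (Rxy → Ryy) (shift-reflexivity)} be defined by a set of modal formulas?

Yes: it is shift-reflexivity, defined by the T□ schema □(□r → r).
Suppose □(□r→r) is valid. Take Rxy and set V(r)={w : Ryw}. Then at y, □r holds; since □(□r→r) at x, □r→r at y, so r at y, i.e. Ryy.

Yes — defined by □(□r → r)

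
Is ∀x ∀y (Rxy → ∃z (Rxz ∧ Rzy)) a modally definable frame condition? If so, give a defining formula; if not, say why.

Yes, by □□p → □p

The condition is density. A defining modal formula is □□p → □p.
Suppose □□p→□p is valid. Take Rxy and set V(p)={w : xR²w}. Then □□p at x, so □p at x, so p at y, i.e. ∃z(Rxz∧Rzy).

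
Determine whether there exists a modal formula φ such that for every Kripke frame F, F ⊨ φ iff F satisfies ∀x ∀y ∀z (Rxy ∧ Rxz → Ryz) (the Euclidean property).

This is a Sahlqvist condition; the 5 axiom ◇q → □◇q defines it.
Suppose ◇q→□◇q is valid. Take Rxy, Rxz and set V(q)={y}. Then ◇q at x, so □◇q at x, so ◇q at z, so some w with Rzw has q; w=y, i.e. Rzy. By symmetry of the argument, Ryz.

Yes — defined by ◇q → □◇q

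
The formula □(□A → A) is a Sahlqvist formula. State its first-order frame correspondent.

Suppose □(□A→A) is valid. Take Rxy and set V(A)={w : Ryw}. Then at y, □A holds; since □(□A→A) at x, □A→A at y, so A at y, i.e. Ryy.

shift-reflexivity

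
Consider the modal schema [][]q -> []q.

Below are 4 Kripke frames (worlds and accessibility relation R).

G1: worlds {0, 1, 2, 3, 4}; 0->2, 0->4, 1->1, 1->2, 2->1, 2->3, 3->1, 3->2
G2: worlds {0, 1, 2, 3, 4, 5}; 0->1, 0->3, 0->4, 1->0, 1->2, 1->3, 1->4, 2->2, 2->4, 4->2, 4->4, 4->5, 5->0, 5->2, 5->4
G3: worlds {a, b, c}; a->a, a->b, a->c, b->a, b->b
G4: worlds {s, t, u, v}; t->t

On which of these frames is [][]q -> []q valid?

G3, G4

Frame correspondent (Sahlqvist): forall x forall y (Rxy -> exists z (Rxz & Rzy)) — i.e. density.
G1: fails — R02 but no z with R0z and Rz2.
G2: fails — R10 but no z with R1z and Rz0.
G3: satisfies the condition.
G4: satisfies the condition.
Valid on: G3, G4.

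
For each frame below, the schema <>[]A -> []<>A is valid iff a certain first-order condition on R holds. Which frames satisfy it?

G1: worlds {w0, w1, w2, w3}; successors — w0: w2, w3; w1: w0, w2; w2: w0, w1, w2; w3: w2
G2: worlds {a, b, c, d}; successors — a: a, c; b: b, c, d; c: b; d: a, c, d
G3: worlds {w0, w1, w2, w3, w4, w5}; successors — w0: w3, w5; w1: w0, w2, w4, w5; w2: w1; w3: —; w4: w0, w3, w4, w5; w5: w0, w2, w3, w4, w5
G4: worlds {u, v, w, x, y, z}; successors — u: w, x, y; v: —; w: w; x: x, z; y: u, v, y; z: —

G1

The schema corresponds to convergence: forall x forall y forall z (Rxy & Rxz -> exists w (Ryw & Rzw)).
G1: condition met.
G2: fails — Raa and Rac but a and c have no common successor.
G3: fails — Rw0w5 and Rw0w3 but w5 and w3 have no common successor.
G4: fails — Ruw and Rux but w and x have no common successor.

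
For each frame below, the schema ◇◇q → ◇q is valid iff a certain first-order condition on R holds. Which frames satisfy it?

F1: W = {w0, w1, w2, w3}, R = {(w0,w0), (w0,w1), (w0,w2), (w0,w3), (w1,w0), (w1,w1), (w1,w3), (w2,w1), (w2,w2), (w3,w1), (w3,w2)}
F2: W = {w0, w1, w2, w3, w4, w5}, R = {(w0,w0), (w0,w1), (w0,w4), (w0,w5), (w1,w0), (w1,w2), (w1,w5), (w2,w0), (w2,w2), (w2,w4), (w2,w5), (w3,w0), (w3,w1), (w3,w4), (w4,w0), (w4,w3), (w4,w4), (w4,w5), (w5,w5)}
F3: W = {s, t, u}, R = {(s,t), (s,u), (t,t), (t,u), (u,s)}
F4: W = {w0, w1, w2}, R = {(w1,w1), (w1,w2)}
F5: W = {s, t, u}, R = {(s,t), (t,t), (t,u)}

F4

The schema corresponds to transitivity: ∀x ∀y ∀z (Rxy ∧ Ryz → Rxz).
F1: fails — Rw1w0 and Rw0w2 but not Rw1w2.
F2: fails — Rw3w1 and Rw1w5 but not Rw3w5.
F3: fails — Rus and Rsu but not Ruu.
F4: condition met.
F5: fails — Rst and Rtu but not Rsu.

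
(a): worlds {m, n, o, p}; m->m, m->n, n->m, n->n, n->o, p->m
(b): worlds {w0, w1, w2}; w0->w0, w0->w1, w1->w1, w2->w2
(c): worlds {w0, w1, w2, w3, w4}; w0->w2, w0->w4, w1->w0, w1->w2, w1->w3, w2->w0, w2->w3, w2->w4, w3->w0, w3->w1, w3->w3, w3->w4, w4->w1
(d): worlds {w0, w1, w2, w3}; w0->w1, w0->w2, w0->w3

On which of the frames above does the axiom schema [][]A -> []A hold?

(a), (b)

This is the axiom for density; its first-order frame correspondent is forall x forall y (Rxy -> exists z (Rxz & Rzy)).
(a): ✓.
(b): ✓.
(c): fails — Rw4w1 but no z with Rw4z and Rzw1.
(d): fails — Rw0w1 but no z with Rw0z and Rzw1.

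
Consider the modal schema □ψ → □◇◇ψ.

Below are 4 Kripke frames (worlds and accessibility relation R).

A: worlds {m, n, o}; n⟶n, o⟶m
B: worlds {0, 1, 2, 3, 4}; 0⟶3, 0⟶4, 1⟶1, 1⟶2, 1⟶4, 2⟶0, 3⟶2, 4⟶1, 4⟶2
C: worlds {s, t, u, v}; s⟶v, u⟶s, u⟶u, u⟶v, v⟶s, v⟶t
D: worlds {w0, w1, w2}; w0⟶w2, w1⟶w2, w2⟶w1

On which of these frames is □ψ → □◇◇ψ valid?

This is the axiom for a generalized confluence (Geach) condition; its first-order frame correspondent is ∀x ∀z (xRz → ∃w (xRw ∧ zR²w)).
A: fails — oRm but no w with oRw and mR²w.
B: fails — 0R3 but no w with 0Rw and 3R²w.
C: fails — vRt but no w with vRw and tR²w.
D: holds.

D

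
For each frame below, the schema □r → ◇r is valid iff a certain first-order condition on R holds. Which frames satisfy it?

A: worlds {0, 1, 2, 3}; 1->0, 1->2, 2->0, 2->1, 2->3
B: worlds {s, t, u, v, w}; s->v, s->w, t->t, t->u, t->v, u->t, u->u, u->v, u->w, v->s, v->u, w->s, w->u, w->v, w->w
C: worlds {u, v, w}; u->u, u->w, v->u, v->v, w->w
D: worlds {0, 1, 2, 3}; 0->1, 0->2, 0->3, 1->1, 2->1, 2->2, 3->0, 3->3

B, C, D

The schema corresponds to seriality: ∀x ∃y Rxy.
A: fails — world 0 has no successor.
B: condition met.
C: condition met.
D: condition met.
Valid on: B, C, D.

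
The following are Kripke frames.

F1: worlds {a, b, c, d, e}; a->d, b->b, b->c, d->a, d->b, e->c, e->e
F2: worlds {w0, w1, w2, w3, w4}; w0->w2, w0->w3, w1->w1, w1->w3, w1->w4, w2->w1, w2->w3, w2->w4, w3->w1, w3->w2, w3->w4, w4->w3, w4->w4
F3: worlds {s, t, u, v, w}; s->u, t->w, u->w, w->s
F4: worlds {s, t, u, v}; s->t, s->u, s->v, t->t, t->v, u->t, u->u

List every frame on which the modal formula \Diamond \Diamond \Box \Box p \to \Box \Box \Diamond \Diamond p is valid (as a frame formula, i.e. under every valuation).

This is the axiom for a generalized confluence (Geach) condition; its first-order frame correspondent is \forall x \forall y \forall z ((x R^2 y \wedge x R^2 z) \to \exists w (y R^2 w \wedge z R^2 w)).
F1: fails — bR²b, bR²c but no w with bR²w and cR²w.
F2: condition met.
F3: condition met.
F4: fails — sR²t, sR²v but no w with tR²w and vR²w.

F2, F3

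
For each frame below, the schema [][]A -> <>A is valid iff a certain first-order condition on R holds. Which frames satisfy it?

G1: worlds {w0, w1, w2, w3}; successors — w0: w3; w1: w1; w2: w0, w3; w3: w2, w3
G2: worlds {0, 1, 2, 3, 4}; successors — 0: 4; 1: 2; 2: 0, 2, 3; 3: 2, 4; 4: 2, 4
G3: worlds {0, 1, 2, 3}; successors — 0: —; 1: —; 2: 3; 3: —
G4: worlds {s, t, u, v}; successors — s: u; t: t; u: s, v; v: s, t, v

Frame correspondent (Sahlqvist): forall x exists w (x R^2 w & xRw) — i.e. a generalized confluence (Geach) condition.
G1: condition met.
G2: condition met.
G3: fails — at 0 but no w with 0R²w and 0Rw.
G4: fails — at s but no w with sR²w and sRw.

G1, G2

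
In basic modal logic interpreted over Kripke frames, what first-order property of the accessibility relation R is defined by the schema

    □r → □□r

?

This is the 4 axiom.
It corresponds to transitivity: ∀x ∀y ∀z (Rxy ∧ Ryz → Rxz).

Transitivity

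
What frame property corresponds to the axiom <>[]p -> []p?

the Euclidean property

Equivalently (dual form): ◇p → □◇p.
Suppose ◇p→□◇p is valid. Take Rxy, Rxz and set V(p)={y}. Then ◇p at x, so □◇p at x, so ◇p at z, so some w with Rzw has p; w=y, i.e. Rzy. By symmetry of the argument, Ryz.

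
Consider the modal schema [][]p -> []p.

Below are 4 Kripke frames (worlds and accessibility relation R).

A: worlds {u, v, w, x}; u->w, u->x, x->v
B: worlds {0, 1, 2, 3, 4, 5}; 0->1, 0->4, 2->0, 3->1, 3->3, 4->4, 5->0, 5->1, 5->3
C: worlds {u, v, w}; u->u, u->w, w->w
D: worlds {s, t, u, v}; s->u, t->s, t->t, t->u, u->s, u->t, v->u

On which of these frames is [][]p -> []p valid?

The schema corresponds to density: forall x forall y (Rxy -> exists z (Rxz & Rzy)).
A: fails — Ruw but no z with Ruz and Rzw.
B: fails — R01 but no z with R0z and Rz1.
C: holds.
D: fails — Rvu but no z with Rvz and Rzu.
Valid on: C.

C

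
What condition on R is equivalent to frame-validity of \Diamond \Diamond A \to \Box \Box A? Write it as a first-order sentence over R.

This is a Sahlqvist (Geach-type) schema ◇^2□^0A → □^2◇^0A.
Minimal-valuation argument: fix x; take any y with xR^2y and any z with xR^2z. Set V(A) to the set of worlds R-reachable from y in exactly 0 steps. Then □^0A holds at y, so the antecedent holds at x; validity forces ◇^0A at z, giving a w with zR^0w and yR^0w.
First-order correspondent: \forall x \forall y \forall z ((x R^2 y \wedge x R^2 z) \to \exists w (y = w \wedge z = w)).

\forall x \forall y \forall z ((x R^2 y \wedge x R^2 z) \to \exists w (y = w \wedge z = w))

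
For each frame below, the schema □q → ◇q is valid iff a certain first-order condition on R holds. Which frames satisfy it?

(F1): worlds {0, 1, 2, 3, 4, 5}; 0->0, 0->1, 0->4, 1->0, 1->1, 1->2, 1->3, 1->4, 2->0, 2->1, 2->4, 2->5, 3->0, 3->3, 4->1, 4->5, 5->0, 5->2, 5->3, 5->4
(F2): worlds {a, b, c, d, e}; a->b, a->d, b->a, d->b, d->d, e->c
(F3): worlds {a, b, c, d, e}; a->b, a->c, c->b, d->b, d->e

The schema corresponds to seriality: ∀x ∃y Rxy.
(F1): condition met.
(F2): fails — world c has no successor.
(F3): fails — world b has no successor.
Valid on: (F1).

(F1)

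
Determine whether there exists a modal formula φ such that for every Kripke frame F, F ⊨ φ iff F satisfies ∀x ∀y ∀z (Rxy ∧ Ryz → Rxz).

This is a Sahlqvist condition; the 4 axiom □r → □□r defines it.

Yes, by □r → □□r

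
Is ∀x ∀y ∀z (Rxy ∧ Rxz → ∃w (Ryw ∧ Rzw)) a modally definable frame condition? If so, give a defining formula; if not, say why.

Definable; ◇□q → □◇q defines it

The condition is convergence. A defining modal formula is ◇□q → □◇q.
Suppose ◇□q→□◇q is valid. Take Rxy, Rxz and set V(q)={w : Ryw}. Then □q at y so ◇□q at x, so □◇q at x, so ◇q at z, giving w with Rzw and Ryw.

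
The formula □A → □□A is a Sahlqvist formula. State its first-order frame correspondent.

Suppose □A→□□A is valid. Take Rxy, Ryz and set V(A)={w : Rxw}. Then □A at x, so □□A at x, so □A at y, so A at z, i.e. Rxz.
Conversely, on a frame with transitivity the schema holds at every world under every valuation.
So the correspondent is transitivity.

transitivity: ∀x ∀y ∀z (Rxy ∧ Ryz → Rxz)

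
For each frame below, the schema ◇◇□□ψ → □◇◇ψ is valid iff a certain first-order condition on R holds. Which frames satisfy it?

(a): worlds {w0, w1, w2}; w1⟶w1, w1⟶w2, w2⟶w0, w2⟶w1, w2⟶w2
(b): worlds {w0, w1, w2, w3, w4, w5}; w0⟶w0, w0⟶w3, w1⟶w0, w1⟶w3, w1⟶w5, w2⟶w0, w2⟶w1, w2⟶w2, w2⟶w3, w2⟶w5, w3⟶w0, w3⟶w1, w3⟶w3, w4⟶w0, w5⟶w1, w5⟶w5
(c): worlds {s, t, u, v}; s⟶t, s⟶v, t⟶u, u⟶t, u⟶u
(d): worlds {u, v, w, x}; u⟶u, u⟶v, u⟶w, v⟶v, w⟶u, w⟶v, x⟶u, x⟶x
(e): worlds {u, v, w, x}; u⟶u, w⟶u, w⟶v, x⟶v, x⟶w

The schema corresponds to a generalized confluence (Geach) condition: ∀x ∀y ∀z ((xR²y ∧ xRz) → ∃w (yR²w ∧ zR²w)).
(a): fails — w1R²w0, w1Rw1 but no w with w0R²w and w1R²w.
(b): holds.
(c): fails — sR²u, sRv but no w with uR²w and vR²w.
(d): holds.
(e): fails — wR²u, wRv but no t with uR²t and vR²t.

(b), (d)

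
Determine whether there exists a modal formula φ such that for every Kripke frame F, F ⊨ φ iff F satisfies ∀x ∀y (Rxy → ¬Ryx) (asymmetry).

Not definable by any modal formula

Modal frame validity is preserved under surjective bounded morphisms.
The 4-cycle (worlds 0,1,2,3 with 0→1→2→3→0) is asymmetric. Mapping every world to a single reflexive point • is a surjective bounded morphism, and the reflexive point is not asymmetric (R•• but asymmetry requires ¬R••).
So no modal formula (or set of formulas) defines exactly the asymmetric frames.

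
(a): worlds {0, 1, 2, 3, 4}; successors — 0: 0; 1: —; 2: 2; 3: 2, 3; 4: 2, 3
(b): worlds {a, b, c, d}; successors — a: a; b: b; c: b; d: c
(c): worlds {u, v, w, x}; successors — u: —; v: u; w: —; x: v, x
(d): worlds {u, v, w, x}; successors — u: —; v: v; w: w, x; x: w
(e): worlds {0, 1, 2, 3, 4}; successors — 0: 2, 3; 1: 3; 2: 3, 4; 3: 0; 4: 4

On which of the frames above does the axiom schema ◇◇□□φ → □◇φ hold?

(a), (b), (d)

The schema corresponds to a generalized confluence (Geach) condition: ∀x ∀y ∀z ((xR²y ∧ xRz) → ∃w (yR²w ∧ zRw)).
(a): condition met.
(b): condition met.
(c): fails — xR²u, xRv but no t with uR²t and vRt.
(d): condition met.
(e): fails — 0R²3, 0R3 but no w with 3R²w and 3Rw.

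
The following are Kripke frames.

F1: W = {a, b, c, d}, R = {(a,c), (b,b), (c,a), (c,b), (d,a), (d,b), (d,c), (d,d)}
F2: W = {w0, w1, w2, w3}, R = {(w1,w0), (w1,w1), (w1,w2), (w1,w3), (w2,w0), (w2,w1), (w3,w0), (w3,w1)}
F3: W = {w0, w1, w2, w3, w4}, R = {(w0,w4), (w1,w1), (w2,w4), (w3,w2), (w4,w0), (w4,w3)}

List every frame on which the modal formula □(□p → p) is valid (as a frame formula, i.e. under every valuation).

none

Frame correspondent (Sahlqvist): ∀x ∀y (Rxy → Ryy) — i.e. shift-reflexivity.
F1: fails — Rdc but not Rcc.
F2: fails — Rw1w2 but not Rw2w2.
F3: fails — Rw0w4 but not Rw4w4.
Valid on no frame.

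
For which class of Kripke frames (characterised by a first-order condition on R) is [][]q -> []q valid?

This schema is the C4 axiom.
Its frame correspondent is density — forall x forall y (Rxy -> exists z (Rxz & Rzy)).

Density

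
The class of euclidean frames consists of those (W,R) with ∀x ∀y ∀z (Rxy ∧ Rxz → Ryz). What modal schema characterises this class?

The condition is the Euclidean property. The 5 schema ◇ψ → □◇ψ defines it.
Suppose ◇ψ→□◇ψ is valid. Take Rxy, Rxz and set V(ψ)={y}. Then ◇ψ at x, so □◇ψ at x, so ◇ψ at z, so some w with Rzw has ψ; w=y, i.e. Rzy. By symmetry of the argument, Ryz.

◇ψ → □◇ψ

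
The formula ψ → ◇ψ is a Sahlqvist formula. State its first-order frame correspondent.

This is frame-equivalent to □ψ → ψ (substitute ¬ψ for ψ and contrapose).
Suppose □ψ→ψ is valid. At any x set V(ψ)={w : Rxw}. Then □ψ holds at x, so ψ holds at x, i.e. Rxx.

reflexivity: ∀x Rxx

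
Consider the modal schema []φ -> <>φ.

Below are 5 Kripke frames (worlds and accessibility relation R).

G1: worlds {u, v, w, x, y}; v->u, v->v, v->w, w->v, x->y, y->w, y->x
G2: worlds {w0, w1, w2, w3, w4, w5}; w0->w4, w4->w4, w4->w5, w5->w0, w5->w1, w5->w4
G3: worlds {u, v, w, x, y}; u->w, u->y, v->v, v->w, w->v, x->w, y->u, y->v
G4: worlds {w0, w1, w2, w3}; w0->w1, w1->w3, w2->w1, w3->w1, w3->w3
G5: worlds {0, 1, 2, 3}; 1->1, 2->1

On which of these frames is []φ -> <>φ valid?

G3, G4

Frame correspondent (Sahlqvist): forall x exists y Rxy — i.e. seriality.
G1: fails — world u has no successor.
G2: fails — world w1 has no successor.
G3: ✓.
G4: ✓.
G5: fails — world 0 has no successor.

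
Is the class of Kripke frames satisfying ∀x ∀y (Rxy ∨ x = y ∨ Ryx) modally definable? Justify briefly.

Not definable by any modal formula

Any modally definable frame class is closed under disjoint unions.
Take 4 disjoint single-world reflexive frames: each is trivially connected, but their disjoint union has 4 worlds with no edge between distinct components, so it is not connected.
Hence connectedness of R is not modally definable.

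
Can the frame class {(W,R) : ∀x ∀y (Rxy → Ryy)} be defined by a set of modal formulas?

Definable; □(□q → q) defines it

The condition is shift-reflexivity. A defining modal formula is □(□q → q).
Suppose □(□q→q) is valid. Take Rxy and set V(q)={w : Ryw}. Then at y, □q holds; since □(□q→q) at x, □q→q at y, so q at y, i.e. Ryy.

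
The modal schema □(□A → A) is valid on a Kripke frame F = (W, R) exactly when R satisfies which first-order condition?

Suppose □(□A→A) is valid. Take Rxy and set V(A)={w : Ryw}. Then at y, □A holds; since □(□A→A) at x, □A→A at y, so A at y, i.e. Ryy.

shift-reflexivity: ∀x ∀y (Rxy → Ryy)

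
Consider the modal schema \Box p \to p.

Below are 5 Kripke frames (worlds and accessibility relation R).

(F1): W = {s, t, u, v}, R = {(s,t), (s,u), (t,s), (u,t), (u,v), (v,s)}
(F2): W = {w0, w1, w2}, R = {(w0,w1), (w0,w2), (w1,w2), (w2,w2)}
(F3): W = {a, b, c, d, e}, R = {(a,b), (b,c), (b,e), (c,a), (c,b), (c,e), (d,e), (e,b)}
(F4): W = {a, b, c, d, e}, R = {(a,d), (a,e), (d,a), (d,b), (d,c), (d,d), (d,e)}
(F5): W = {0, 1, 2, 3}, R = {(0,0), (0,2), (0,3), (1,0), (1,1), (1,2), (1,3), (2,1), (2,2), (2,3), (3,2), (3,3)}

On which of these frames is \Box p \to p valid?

Frame correspondent (Sahlqvist): \forall x Rxx — i.e. reflexivity.
(F1): fails — world s does not see itself.
(F2): fails — world w0 does not see itself.
(F3): fails — world a does not see itself.
(F4): fails — world a does not see itself.
(F5): condition met.

(F5)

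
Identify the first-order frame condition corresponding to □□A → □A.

density: ∀x ∀y (Rxy → ∃z (Rxz ∧ Rzy))

Suppose □□A→□A is valid. Take Rxy and set V(A)={w : xR²w}. Then □□A at x, so □A at x, so A at y, i.e. ∃z(Rxz∧Rzy).
Conversely, any frame satisfying ∀x ∀y (Rxy → ∃z (Rxz ∧ Rzy)) validates the schema.
Frame condition: ∀x ∀y (Rxy → ∃z (Rxz ∧ Rzy)).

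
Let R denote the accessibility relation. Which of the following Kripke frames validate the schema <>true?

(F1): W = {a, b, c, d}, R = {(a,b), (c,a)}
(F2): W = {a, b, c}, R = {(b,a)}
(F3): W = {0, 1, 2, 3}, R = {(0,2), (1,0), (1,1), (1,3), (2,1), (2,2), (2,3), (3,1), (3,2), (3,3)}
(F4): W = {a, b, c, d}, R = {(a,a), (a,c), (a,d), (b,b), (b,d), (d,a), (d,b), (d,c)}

Frame correspondent (Sahlqvist): forall x exists y Rxy — i.e. seriality.
(F1): fails — world b has no successor.
(F2): fails — world a has no successor.
(F3): ✓.
(F4): fails — world c has no successor.
Valid on: (F3).

(F3)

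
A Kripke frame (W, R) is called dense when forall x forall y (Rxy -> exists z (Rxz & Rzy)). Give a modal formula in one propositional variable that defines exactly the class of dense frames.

□□q → □q

The condition is density. The C4 schema □□q → □q defines it.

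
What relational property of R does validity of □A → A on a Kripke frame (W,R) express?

Suppose □A→A is valid. At any x set V(A)={w : Rxw}. Then □A holds at x, so A holds at x, i.e. Rxx.
Conversely, any frame satisfying ∀x Rxx validates the schema.
So the correspondent is reflexivity.

Reflexivity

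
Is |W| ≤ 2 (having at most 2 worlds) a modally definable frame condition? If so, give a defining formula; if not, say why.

If a class were modally definable it would be closed under disjoint unions (Goldblatt–Thomason).
Any modal formula valid on each of 3 disjoint one-world frames is valid on their disjoint union (validity is preserved under disjoint unions). Each one-world frame has |W|=1≤2, but the union has |W|=3.
So the class is not modally definable.

No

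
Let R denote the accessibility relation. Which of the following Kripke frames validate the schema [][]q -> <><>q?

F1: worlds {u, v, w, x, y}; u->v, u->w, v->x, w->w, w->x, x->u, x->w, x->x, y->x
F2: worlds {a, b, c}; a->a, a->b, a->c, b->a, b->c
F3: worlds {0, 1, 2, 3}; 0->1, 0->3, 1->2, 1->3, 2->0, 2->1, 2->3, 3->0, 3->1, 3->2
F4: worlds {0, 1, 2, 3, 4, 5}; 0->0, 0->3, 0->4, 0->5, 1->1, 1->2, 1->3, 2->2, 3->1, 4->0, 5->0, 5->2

F1, F3, F4

Frame correspondent (Sahlqvist): forall x exists w (x R^2 w & x R^2 w) — i.e. a generalized confluence (Geach) condition.
F1: satisfies the condition.
F2: fails — at c but no w with cR²w and cR²w.
F3: satisfies the condition.
F4: satisfies the condition.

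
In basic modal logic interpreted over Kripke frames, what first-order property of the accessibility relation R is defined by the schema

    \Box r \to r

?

reflexivity: \forall x Rxx

Suppose □r→r is valid. At any x set V(r)={w : Rxw}. Then □r holds at x, so r holds at x, i.e. Rxx.
Conversely, on a frame with reflexivity the schema holds at every world under every valuation.
So the correspondent is reflexivity.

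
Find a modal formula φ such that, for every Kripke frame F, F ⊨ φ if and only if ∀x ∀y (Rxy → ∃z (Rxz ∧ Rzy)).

□□s → □s

A defining formula is □□s → □s (the C4 axiom).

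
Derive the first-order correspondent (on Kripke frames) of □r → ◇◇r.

This is a Sahlqvist (Geach-type) schema ◇^0□^1r → □^0◇^2r.
First-order correspondent: ∀x ∃w (xRw ∧ xR²w).

∀x ∃w (xRw ∧ xR²w)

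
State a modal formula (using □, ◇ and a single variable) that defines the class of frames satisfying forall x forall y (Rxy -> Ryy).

A defining formula is □(□s → s) (the T□ axiom).
Suppose □(□s→s) is valid. Take Rxy and set V(s)={w : Ryw}. Then at y, □s holds; since □(□s→s) at x, □s→s at y, so s at y, i.e. Ryy.

□(□s → s)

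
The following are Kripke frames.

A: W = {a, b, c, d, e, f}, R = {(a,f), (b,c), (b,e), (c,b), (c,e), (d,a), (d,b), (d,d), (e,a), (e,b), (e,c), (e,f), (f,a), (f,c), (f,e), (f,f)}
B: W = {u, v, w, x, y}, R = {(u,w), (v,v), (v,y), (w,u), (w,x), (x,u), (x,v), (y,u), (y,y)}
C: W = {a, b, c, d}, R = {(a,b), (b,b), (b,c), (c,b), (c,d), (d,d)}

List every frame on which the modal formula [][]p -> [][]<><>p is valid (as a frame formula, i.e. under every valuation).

A, C

This is the axiom for a generalized confluence (Geach) condition; its first-order frame correspondent is forall x forall z (x R^2 z -> exists w (x R^2 w & z R^2 w)).
A: ✓.
B: fails — uR²x but no t with uR²t and xR²t.
C: ✓.
Valid on: A, C.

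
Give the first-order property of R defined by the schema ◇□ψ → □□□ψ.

∀x ∀y ∀z ((xRy ∧ xR³z) → ∃w (yRw ∧ z = w))

This is a Sahlqvist (Geach-type) schema ◇^1□^1ψ → □^3◇^0ψ.
First-order correspondent: ∀x ∀y ∀z ((xRy ∧ xR³z) → ∃w (yRw ∧ z = w)).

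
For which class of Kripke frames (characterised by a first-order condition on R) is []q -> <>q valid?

Suppose □q→◇q is valid. At any x set V(q)=W. Then □q at x, so ◇q at x, so x has a successor.
Conversely, any frame satisfying forall x exists y Rxy validates the schema.
Frame condition: forall x exists y Rxy.

seriality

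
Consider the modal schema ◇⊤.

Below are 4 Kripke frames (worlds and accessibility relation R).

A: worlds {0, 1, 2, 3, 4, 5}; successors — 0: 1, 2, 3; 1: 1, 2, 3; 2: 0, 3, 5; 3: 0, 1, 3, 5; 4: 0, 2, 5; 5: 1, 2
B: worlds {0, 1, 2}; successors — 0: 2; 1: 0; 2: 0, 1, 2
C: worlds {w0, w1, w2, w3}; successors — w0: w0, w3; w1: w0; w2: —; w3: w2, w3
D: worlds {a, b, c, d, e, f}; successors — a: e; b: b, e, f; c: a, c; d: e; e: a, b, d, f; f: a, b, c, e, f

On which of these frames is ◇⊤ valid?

The schema corresponds to seriality: ∀x ∃y Rxy.
A: ✓.
B: ✓.
C: fails — world w2 has no successor.
D: ✓.

A, B, D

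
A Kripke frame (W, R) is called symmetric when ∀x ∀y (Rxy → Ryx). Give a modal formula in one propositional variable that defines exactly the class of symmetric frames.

This is symmetry; the standard corresponding axiom is B: p → □◇p.
Suppose p→□◇p is valid. Take Rxy and set V(p)={x}. Then p at x, so □◇p at x, so ◇p at y, so some z with Ryz has p; z=x, i.e. Ryx.

p → □◇p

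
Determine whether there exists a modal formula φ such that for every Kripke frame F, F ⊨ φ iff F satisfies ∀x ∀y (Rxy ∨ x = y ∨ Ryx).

Not modally definable

Any modally definable frame class is closed under disjoint unions.
Take 4 disjoint single-world reflexive frames: each is trivially connected, but their disjoint union has 4 worlds with no edge between distinct components, so it is not connected.
So no modal formula (or set of formulas) defines exactly the connected frames.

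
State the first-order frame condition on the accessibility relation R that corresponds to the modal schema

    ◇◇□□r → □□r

∀x ∀y ∀z ((xR²y ∧ xR²z) → ∃w (yR²w ∧ z = w))

This is a Sahlqvist (Geach-type) schema ◇^2□^2r → □^2◇^0r.
First-order correspondent: ∀x ∀y ∀z ((xR²y ∧ xR²z) → ∃w (yR²w ∧ z = w)).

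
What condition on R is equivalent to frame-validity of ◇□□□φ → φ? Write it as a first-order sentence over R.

This is a Sahlqvist (Geach-type) schema ◇^1□^3φ → □^0◇^0φ.
First-order correspondent: ∀x ∀y (xRy → ∃w (yR³w ∧ x = w)).

∀x ∀y (xRy → ∃w (yR³w ∧ x = w))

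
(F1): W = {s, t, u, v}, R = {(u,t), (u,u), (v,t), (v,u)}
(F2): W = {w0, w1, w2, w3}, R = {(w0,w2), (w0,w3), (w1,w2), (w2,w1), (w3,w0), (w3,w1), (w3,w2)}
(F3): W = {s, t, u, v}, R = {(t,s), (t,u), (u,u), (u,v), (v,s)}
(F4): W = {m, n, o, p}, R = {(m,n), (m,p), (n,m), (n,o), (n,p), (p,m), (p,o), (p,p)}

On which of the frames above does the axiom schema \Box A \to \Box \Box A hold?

(F1)

This is the axiom for transitivity; its first-order frame correspondent is \forall x \forall y \forall z (Rxy \wedge Ryz \to Rxz).
(F1): holds.
(F2): fails — Rw1w2 and Rw2w1 but not Rw1w1.
(F3): fails — Ruv and Rvs but not Rus.
(F4): fails — Rpm and Rmn but not Rpn.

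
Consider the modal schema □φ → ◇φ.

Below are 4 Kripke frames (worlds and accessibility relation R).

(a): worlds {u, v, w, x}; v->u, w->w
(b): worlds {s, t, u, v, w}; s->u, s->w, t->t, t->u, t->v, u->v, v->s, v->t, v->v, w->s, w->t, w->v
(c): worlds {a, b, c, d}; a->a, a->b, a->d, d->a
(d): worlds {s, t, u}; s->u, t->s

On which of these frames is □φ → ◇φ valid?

(b)

This is the axiom for seriality; its first-order frame correspondent is ∀x ∃y Rxy.
(a): fails — world u has no successor.
(b): ✓.
(c): fails — world b has no successor.
(d): fails — world u has no successor.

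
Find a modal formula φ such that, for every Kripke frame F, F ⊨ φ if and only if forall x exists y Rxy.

□r → ◇r

This is seriality; the standard corresponding axiom is D: □r → ◇r.
Suppose □r→◇r is valid. At any x set V(r)=W. Then □r at x, so ◇r at x, so x has a successor.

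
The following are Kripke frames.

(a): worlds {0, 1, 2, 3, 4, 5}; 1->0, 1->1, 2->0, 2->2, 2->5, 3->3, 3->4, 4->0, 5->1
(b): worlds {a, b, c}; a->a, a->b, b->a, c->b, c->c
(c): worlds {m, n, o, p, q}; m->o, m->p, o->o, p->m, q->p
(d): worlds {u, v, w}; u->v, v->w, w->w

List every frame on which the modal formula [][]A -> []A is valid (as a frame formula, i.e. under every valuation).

(b)

The schema corresponds to density: forall x forall y (Rxy -> exists z (Rxz & Rzy)).
(a): fails — R40 but no z with R4z and Rz0.
(b): ✓.
(c): fails — Rpm but no z with Rpz and Rzm.
(d): fails — Ruv but no z with Ruz and Rzv.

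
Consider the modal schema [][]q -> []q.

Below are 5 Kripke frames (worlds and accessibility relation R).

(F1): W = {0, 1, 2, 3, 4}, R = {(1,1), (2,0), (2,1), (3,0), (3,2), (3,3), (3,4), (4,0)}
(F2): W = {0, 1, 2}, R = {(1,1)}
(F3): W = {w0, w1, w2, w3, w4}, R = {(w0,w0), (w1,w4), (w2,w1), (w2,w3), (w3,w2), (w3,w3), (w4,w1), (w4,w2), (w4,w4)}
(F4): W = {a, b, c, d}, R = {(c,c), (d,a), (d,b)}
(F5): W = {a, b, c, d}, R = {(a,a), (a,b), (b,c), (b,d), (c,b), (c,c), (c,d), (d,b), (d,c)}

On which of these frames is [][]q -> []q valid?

The schema corresponds to density: forall x forall y (Rxy -> exists z (Rxz & Rzy)).
(F1): fails — R40 but no z with R4z and Rz0.
(F2): holds.
(F3): fails — Rw2w1 but no z with Rw2z and Rzw1.
(F4): fails — Rdb but no z with Rdz and Rzb.
(F5): holds.

(F2), (F5)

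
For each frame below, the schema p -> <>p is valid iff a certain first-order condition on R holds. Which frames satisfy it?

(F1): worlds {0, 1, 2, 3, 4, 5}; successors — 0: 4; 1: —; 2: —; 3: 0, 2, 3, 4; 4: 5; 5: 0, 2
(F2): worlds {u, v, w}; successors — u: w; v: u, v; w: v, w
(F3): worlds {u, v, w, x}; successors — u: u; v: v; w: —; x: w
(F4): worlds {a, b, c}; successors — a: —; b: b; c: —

Frame correspondent (Sahlqvist): forall x exists w (x = w & xRw) — i.e. a generalized confluence (Geach) condition.
(F1): fails — at 0 but no w with 0=w and 0Rw.
(F2): fails — at u but no t with u=t and uRt.
(F3): fails — at w but no t with w=t and wRt.
(F4): fails — at a but no w with a=w and aRw.

none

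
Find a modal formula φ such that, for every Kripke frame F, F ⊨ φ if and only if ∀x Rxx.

This is reflexivity; the standard corresponding axiom is T: □s → s.

□s → s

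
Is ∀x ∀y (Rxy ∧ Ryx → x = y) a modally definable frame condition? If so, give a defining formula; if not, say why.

Not modally definable

Any modally definable frame class is closed under surjective bounded morphisms.
The 4-cycle (worlds s,t,u,v with s→t→u→v→s) is antisymmetric. Sending even-indexed worlds to a and odd-indexed worlds to b is a surjective bounded morphism onto the two-world frame with a↔b, which is not antisymmetric.
So no modal formula (or set of formulas) defines exactly the antisymmetric frames.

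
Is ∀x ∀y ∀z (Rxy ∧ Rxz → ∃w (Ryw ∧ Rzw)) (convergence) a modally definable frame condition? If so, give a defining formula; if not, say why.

Yes, by ◇□r → □◇r

Yes: it is convergence, defined by the .2 schema ◇□r → □◇r.
Suppose ◇□r→□◇r is valid. Take Rxy, Rxz and set V(r)={w : Ryw}. Then □r at y so ◇□r at x, so □◇r at x, so ◇r at z, giving w with Rzw and Ryw.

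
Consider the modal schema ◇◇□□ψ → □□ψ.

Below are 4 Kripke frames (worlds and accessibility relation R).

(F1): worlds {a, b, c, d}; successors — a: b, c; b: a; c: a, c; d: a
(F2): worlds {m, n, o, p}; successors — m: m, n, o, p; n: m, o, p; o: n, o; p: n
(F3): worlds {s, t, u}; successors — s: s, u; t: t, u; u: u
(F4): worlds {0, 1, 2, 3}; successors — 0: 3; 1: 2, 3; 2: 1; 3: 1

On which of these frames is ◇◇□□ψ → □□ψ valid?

Frame correspondent (Sahlqvist): ∀x ∀y ∀z ((xR²y ∧ xR²z) → ∃w (yR²w ∧ z = w)) — i.e. a generalized confluence (Geach) condition.
(F1): fails — cR²a, cR²b but no w with aR²w and b=w.
(F2): fails — mR²p, mR²n but no w with pR²w and n=w.
(F3): fails — sR²u, sR²s but no w with uR²w and s=w.
(F4): holds.

(F4)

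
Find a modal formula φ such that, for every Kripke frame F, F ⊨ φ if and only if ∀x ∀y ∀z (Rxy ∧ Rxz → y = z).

◇s → □s

This is partial functionality; the standard corresponding axiom is CD: ◇s → □s.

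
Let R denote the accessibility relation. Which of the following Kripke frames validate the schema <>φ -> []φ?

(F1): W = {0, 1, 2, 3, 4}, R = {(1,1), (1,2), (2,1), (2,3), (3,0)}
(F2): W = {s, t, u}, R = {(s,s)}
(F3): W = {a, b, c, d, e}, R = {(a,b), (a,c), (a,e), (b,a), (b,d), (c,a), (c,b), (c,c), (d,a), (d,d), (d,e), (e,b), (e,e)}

(F2)

This is the axiom for partial functionality; its first-order frame correspondent is forall x forall y forall z (Rxy & Rxz -> y = z).
(F1): fails — 1 sees both 1 and 2.
(F2): satisfies the condition.
(F3): fails — a sees both b and c.
Valid on: (F2).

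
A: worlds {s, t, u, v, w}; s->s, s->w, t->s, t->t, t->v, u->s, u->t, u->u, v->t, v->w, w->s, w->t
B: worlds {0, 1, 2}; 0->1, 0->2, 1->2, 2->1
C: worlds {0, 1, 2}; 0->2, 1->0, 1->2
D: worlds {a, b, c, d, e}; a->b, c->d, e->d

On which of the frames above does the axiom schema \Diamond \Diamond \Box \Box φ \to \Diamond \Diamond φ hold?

A, B, D

This is the axiom for a generalized confluence (Geach) condition; its first-order frame correspondent is \forall x \forall y (x R^2 y \to \exists w (y R^2 w \wedge x R^2 w)).
A: condition met.
B: condition met.
C: fails — 1R²2 but no w with 2R²w and 1R²w.
D: condition met.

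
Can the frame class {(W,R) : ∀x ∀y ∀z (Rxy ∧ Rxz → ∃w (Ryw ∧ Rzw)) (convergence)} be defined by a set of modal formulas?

Definable; ◇□p → □◇p defines it

The condition is convergence. A defining modal formula is ◇□p → □◇p.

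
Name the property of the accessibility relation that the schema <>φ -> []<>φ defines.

The Euclidean property

Suppose ◇φ→□◇φ is valid. Take Rxy, Rxz and set V(φ)={y}. Then ◇φ at x, so □◇φ at x, so ◇φ at z, so some w with Rzw has φ; w=y, i.e. Rzy. By symmetry of the argument, Ryz.
The converse is a direct semantic check.
So the correspondent is the Euclidean property.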